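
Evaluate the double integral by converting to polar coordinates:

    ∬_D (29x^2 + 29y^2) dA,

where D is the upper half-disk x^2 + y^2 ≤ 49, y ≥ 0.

The region D is 0 ≤ r ≤ 7, 0 ≤ θ ≤ π in polar coordinates, where x = r cos(θ), y = r sin(θ), and dA = r dr dθ.

Under the substitution, the integrand becomes 29r^2, so

    ∬_D (29x^2 + 29y^2) dA = ∫_{0}^{π} ∫_{0}^{7} (29r^2) · r dr dθ.

Inner integral (in r): ∫_{0}^{7} (29r^2) · r dr = 69629/4.

Outer integral (in θ): ∫_{0}^{π} (69629/4) dθ = 69629π/4.

Therefore ∬_D (29x^2 + 29y^2) dA = 69629π/4.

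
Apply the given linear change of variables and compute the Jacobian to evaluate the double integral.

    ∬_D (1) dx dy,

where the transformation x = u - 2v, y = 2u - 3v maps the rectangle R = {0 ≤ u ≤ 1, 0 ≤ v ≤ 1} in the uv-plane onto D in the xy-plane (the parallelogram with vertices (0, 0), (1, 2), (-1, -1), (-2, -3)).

Compute the Jacobian determinant of (x, y) with respect to (u, v):

    ∂(x,y)/∂(u,v) = | 1  -2 | = (1)(-3) - (-2)(2) = 1.
                   | 2  -3 |

Its absolute value is |J| = 1 (the area scaling factor).

Substituting x = u - 2v, y = 2u - 3v into the integrand,

    1 → 1,

so the integral becomes

    ∬_R (1) · |J| du dv = ∫_0^1 ∫_0^1 (1) dv du.

Inner (v): 1.
Outer (u): 1.

Therefore ∬_D (1) dx dy = 1.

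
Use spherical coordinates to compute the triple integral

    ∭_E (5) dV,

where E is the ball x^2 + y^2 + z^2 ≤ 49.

In spherical coordinates, x = ρ sin(φ) cos(θ), y = ρ sin(φ) sin(θ), z = ρ cos(φ), and dV = ρ^2 sin(φ) dρ dφ dθ.

The integrand becomes 5, so

    ∭_E (5) dV = ∫_{0}^{2π} ∫_{0}^{π} ∫_{0}^{7} (5) · ρ^2 sin(φ) dρ dφ dθ.

Inner (ρ): 1715sin(φ)/3.
Middle (φ): 3430/3.
Outer (θ): 6860π/3.

Therefore the triple integral equals 6860π/3.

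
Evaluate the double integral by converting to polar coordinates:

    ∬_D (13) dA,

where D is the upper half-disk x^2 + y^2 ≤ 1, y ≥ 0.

The region D is 0 ≤ r ≤ 1, 0 ≤ θ ≤ π in polar coordinates, where x = r cos(θ), y = r sin(θ), and dA = r dr dθ.

Under the substitution, the integrand becomes 13, so

    ∬_D (13) dA = ∫_{0}^{π} ∫_{0}^{1} (13) · r dr dθ.

Inner integral (in r): ∫_{0}^{1} (13) · r dr = 13/2.

Outer integral (in θ): ∫_{0}^{π} (13/2) dθ = 13π/2.

Therefore ∬_D (13) dA = 13π/2.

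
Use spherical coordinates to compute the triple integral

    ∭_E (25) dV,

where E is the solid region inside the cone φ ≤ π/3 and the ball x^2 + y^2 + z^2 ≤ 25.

In spherical coordinates, x = ρ sin(φ) cos(θ), y = ρ sin(φ) sin(θ), z = ρ cos(φ), and dV = ρ^2 sin(φ) dρ dφ dθ.

The integrand becomes 25, so

    ∭_E (25) dV = ∫_{0}^{2π} ∫_{0}^{π/3} ∫_{0}^{5} (25) · ρ^2 sin(φ) dρ dφ dθ.

Inner (ρ): 3125sin(φ)/3.
Middle (φ): 3125/6.
Outer (θ): 3125π/3.

Therefore the triple integral equals 3125π/3.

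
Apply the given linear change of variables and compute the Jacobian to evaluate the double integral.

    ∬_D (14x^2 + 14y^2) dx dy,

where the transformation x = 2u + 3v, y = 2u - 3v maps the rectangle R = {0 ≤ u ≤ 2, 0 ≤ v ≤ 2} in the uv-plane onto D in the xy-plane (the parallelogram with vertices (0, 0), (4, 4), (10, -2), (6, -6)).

Compute the Jacobian determinant of (x, y) with respect to (u, v):

    ∂(x,y)/∂(u,v) = | 2  3 | = (2)(-3) - (3)(2) = -12.
                   | 2  -3 |

Its absolute value is |J| = 12 (the area scaling factor).

Substituting x = 2u + 3v, y = 2u - 3v into the integrand,

    14x^2 + 14y^2 → 112u^2 + 252v^2,

so the integral becomes

    ∬_R (112u^2 + 252v^2) · |J| du dv = ∫_0^2 ∫_0^2 (1344u^2 + 3024v^2) dv du.

Inner (v): 2688u^2 + 8064.
Outer (u): 23296.

Therefore ∬_D (14x^2 + 14y^2) dx dy = 23296.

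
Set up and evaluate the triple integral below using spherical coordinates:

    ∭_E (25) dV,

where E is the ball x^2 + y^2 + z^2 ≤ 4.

In spherical coordinates, x = ρ sin(φ) cos(θ), y = ρ sin(φ) sin(θ), z = ρ cos(φ), and dV = ρ^2 sin(φ) dρ dφ dθ.

The integrand becomes 25, so

    ∭_E (25) dV = ∫_{0}^{2π} ∫_{0}^{π} ∫_{0}^{2} (25) · ρ^2 sin(φ) dρ dφ dθ.

Inner (ρ): 200sin(φ)/3.
Middle (φ): 400/3.
Outer (θ): 800π/3.

Therefore the triple integral equals 800π/3.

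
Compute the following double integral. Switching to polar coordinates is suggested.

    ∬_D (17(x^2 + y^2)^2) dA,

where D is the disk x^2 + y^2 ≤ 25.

The region D is 0 ≤ r ≤ 5, 0 ≤ θ ≤ 2π in polar coordinates, where x = r cos(θ), y = r sin(θ), and dA = r dr dθ.

Under the substitution, the integrand becomes 17r^4, so

    ∬_D (17(x^2 + y^2)^2) dA = ∫_{0}^{2π} ∫_{0}^{5} (17r^4) · r dr dθ.

Inner integral (in r): ∫_{0}^{5} (17r^4) · r dr = 265625/6.

Outer integral (in θ): ∫_{0}^{2π} (265625/6) dθ = 265625π/3.

Therefore ∬_D (17(x^2 + y^2)^2) dA = 265625π/3.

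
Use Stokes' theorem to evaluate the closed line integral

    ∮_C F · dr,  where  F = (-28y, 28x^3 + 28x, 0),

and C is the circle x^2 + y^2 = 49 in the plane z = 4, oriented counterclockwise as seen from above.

Let S be the flat disk x^2 + y^2 ≤ 49 in the plane z = 4, with upward unit normal n̂ = ẑ. By Stokes' theorem,

    ∮_C F · dr = ∬_S (∇ × F) · n̂ dS = ∬_D (curl F)_z dA,

where D is the disk x^2 + y^2 ≤ 49.

Compute the curl of F = (-28y, 28x^3 + 28x, 0):
    (∇ × F)_x = ∂F_z/∂y - ∂F_y/∂z = 0,
    (∇ × F)_y = ∂F_x/∂z - ∂F_z/∂x = 0,
    (∇ × F)_z = ∂F_y/∂x - ∂F_x/∂y = 84x^2 + 56.

On z = 4, (curl F)_z = 84x^2 + 56.

Convert to polar (x = r cos θ, y = r sin θ, dA = r dr dθ); the integrand becomes 84r^2cos(θ)^2 + 56, so

    ∬_D (curl F)_z dA = ∫_0^{2π} ∫_0^{7} (84r^2cos(θ)^2 + 56) · r dr dθ.

Inner (r from 0 to 7): 50421cos(θ)^2 + 1372.
Outer (θ from 0 to 2π): 53165π.

Therefore ∮_C F · dr = 53165π.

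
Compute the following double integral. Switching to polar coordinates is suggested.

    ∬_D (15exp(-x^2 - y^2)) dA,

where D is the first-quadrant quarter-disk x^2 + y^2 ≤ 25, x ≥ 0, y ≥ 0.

The region D is 0 ≤ r ≤ 5, 0 ≤ θ ≤ π/2 in polar coordinates, where x = r cos(θ), y = r sin(θ), and dA = r dr dθ.

Under the substitution, the integrand becomes 15exp(-r^2), so

    ∬_D (15exp(-x^2 - y^2)) dA = ∫_{0}^{π/2} ∫_{0}^{5} (15exp(-r^2)) · r dr dθ.

Inner integral (in r): ∫_{0}^{5} (15exp(-r^2)) · r dr = 15/2 - 15exp(-25)/2.

Outer integral (in θ): ∫_{0}^{π/2} (15/2 - 15exp(-25)/2) dθ = -15π (1 - exp(25))exp(-25)/4.

Therefore ∬_D (15exp(-x^2 - y^2)) dA = -15π (1 - exp(25))exp(-25)/4.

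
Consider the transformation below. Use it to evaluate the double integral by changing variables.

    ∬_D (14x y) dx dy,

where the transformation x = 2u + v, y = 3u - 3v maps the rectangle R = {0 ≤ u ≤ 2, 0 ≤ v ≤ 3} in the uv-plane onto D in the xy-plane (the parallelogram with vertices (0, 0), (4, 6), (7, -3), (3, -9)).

Compute the Jacobian determinant of (x, y) with respect to (u, v):

    ∂(x,y)/∂(u,v) = | 2  1 | = (2)(-3) - (1)(3) = -9.
                   | 3  -3 |

Its absolute value is |J| = 9 (the area scaling factor).

Substituting x = 2u + v, y = 3u - 3v into the integrand,

    14x y → 84u^2 - 42u v - 42v^2,

so the integral becomes

    ∬_R (84u^2 - 42u v - 42v^2) · |J| du dv = ∫_0^2 ∫_0^3 (756u^2 - 378u v - 378v^2) dv du.

Inner (v): 2268u^2 - 1701u - 3402.
Outer (u): -4158.

Therefore ∬_D (14x y) dx dy = -4158.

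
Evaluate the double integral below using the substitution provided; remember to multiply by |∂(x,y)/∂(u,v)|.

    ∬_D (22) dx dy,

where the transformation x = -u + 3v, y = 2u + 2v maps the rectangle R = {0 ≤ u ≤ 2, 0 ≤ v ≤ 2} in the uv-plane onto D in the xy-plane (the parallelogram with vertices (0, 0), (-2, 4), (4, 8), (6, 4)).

Compute the Jacobian determinant of (x, y) with respect to (u, v):

    ∂(x,y)/∂(u,v) = | -1  3 | = (-1)(2) - (3)(2) = -8.
                   | 2  2 |

Its absolute value is |J| = 8 (the area scaling factor).

Substituting x = -u + 3v, y = 2u + 2v into the integrand,

    22 → 22,

so the integral becomes

    ∬_R (22) · |J| du dv = ∫_0^2 ∫_0^2 (176) dv du.

Inner (v): 352.
Outer (u): 704.

Therefore ∬_D (22) dx dy = 704.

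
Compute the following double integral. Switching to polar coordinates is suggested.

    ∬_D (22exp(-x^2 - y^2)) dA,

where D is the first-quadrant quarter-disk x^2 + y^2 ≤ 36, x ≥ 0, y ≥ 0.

The region D is 0 ≤ r ≤ 6, 0 ≤ θ ≤ π/2 in polar coordinates, where x = r cos(θ), y = r sin(θ), and dA = r dr dθ.

Under the substitution, the integrand becomes 22exp(-r^2), so

    ∬_D (22exp(-x^2 - y^2)) dA = ∫_{0}^{π/2} ∫_{0}^{6} (22exp(-r^2)) · r dr dθ.

Inner integral (in r): ∫_{0}^{6} (22exp(-r^2)) · r dr = 11 - 11exp(-36).

Outer integral (in θ): ∫_{0}^{π/2} (11 - 11exp(-36)) dθ = -11π (1 - exp(36))exp(-36)/2.

Therefore ∬_D (22exp(-x^2 - y^2)) dA = -11π (1 - exp(36))exp(-36)/2.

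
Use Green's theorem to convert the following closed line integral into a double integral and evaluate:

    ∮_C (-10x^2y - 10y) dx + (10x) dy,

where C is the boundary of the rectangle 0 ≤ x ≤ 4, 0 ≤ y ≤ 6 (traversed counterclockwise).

Green's theorem converts the closed line integral into a double integral over the enclosed region D:

    ∮_C P dx + Q dy = ∬_D (∂Q/∂x - ∂P/∂y) dA.

Here P = -10x^2y - 10y, Q = 10x, so

    ∂Q/∂x = 10,    ∂P/∂y = -10x^2 - 10,
    ∂Q/∂x - ∂P/∂y = 10x^2 + 20.

D is the region 0 ≤ x ≤ 4, 0 ≤ y ≤ 6. Evaluating the double integral:

    ∬_D (10x^2 + 20) dA = ∫_0^{4} ∫_0^{6} (10x^2 + 20) dy dx.

Inner (y from 0 to 6): 60x^2 + 120.
Outer (x from 0 to 4): 1760.

Therefore ∮_C P dx + Q dy = 1760.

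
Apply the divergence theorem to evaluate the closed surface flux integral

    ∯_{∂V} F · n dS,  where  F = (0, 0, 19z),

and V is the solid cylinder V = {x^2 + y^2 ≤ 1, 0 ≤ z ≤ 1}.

By the divergence theorem,

    ∯_{∂V} F · n dS = ∭_V (∇ · F) dV.

Compute the divergence:
    ∇ · F = ∂F_x/∂x + ∂F_y/∂y + ∂F_z/∂z = 0 + 0 + 19 = 19.

In cylindrical coordinates, x = r cos(θ), y = r sin(θ), z = z, dV = r dr dθ dz, with 0 ≤ r ≤ 1, 0 ≤ θ ≤ 2π, 0 ≤ z ≤ 1.

The integrand, after substitution and multiplying by the volume element, becomes (19) · r, so

    ∭_V (∇·F) dV = ∫_0^{2π} ∫_0^{1} ∫_0^{1} (19) · r dz dr dθ.

Inner (z from 0 to 1): 19r.
Middle (r from 0 to 1): 19/2.
Outer (θ from 0 to 2π): 19π.

Therefore ∯_{∂V} F · n dS = 19π.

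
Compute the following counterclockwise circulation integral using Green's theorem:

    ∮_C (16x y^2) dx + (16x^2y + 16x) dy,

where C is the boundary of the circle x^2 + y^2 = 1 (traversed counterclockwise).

Green's theorem converts the closed line integral into a double integral over the enclosed region D:

    ∮_C P dx + Q dy = ∬_D (∂Q/∂x - ∂P/∂y) dA.

Here P = 16x y^2, Q = 16x^2y + 16x, so

    ∂Q/∂x = 32x y + 16,    ∂P/∂y = 32x y,
    ∂Q/∂x - ∂P/∂y = 16.

D is the region x^2 + y^2 ≤ 1. Evaluating the double integral:

In polar coordinates (x = r cos θ, y = r sin θ, dA = r dr dθ) the integrand becomes 16, so

    ∬_D (16) dA = ∫_0^{2π} ∫_0^{1} (16) · r dr dθ.

Inner (r from 0 to 1): 8.
Outer (θ from 0 to 2π): 16π.

Therefore ∮_C P dx + Q dy = 16π.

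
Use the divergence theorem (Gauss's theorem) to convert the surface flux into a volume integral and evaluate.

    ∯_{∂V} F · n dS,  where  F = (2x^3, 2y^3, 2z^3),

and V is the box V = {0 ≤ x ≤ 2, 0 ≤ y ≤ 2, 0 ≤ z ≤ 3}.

By the divergence theorem,

    ∯_{∂V} F · n dS = ∭_V (∇ · F) dV.

Compute the divergence:
    ∇ · F = ∂F_x/∂x + ∂F_y/∂y + ∂F_z/∂z = 6x^2 + 6y^2 + 6z^2.

V is a rectangular box, so dV = dx dy dz with 0 ≤ x ≤ 2, 0 ≤ y ≤ 2, 0 ≤ z ≤ 3.

Integrate (6x^2 + 6y^2 + 6z^2) over V as an iterated integral:

    ∭_V (∇·F) dV = ∫_0^{2} ∫_0^{2} ∫_0^{3} (6x^2 + 6y^2 + 6z^2) dz dy dx.

Inner (z from 0 to 3): 18x^2 + 18y^2 + 54.
Middle (y from 0 to 2): 36x^2 + 156.
Outer (x from 0 to 2): 408.

Therefore ∯_{∂V} F · n dS = 408.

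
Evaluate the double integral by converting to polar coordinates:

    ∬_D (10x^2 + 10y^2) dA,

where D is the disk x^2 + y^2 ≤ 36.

The region D is 0 ≤ r ≤ 6, 0 ≤ θ ≤ 2π in polar coordinates, where x = r cos(θ), y = r sin(θ), and dA = r dr dθ.

Under the substitution, the integrand becomes 10r^2, so

    ∬_D (10x^2 + 10y^2) dA = ∫_{0}^{2π} ∫_{0}^{6} (10r^2) · r dr dθ.

Inner integral (in r): ∫_{0}^{6} (10r^2) · r dr = 3240.

Outer integral (in θ): ∫_{0}^{2π} (3240) dθ = 6480π.

Therefore ∬_D (10x^2 + 10y^2) dA = 6480π.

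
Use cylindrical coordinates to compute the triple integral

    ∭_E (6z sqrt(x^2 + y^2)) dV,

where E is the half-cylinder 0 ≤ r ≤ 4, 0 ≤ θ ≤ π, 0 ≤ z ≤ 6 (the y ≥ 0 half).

In cylindrical coordinates, x = r cos(θ), y = r sin(θ), z = z, and dV = r dr dθ dz.

The integrand becomes 6r z, so

    ∭_E (6z sqrt(x^2 + y^2)) dV = ∫_{0}^{π} ∫_{0}^{4} ∫_{0}^{6} (6r z) · r dz dr dθ.

Inner (z): 108r^2.
Middle (r from 0 to 4): 2304.
Outer (θ): 2304π.

Therefore the triple integral equals 2304π.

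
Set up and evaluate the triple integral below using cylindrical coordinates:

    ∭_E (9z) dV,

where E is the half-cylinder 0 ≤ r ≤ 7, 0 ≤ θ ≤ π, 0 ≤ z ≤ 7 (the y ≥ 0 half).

In cylindrical coordinates, x = r cos(θ), y = r sin(θ), z = z, and dV = r dr dθ dz.

The integrand becomes 9z, so

    ∭_E (9z) dV = ∫_{0}^{π} ∫_{0}^{7} ∫_{0}^{7} (9z) · r dz dr dθ.

Inner (z): 441r/2.
Middle (r from 0 to 7): 21609/4.
Outer (θ): 21609π/4.

Therefore the triple integral equals 21609π/4.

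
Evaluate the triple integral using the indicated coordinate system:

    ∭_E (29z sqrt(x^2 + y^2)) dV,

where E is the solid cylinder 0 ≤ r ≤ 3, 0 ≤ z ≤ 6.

In cylindrical coordinates, x = r cos(θ), y = r sin(θ), z = z, and dV = r dr dθ dz.

The integrand becomes 29r z, so

    ∭_E (29z sqrt(x^2 + y^2)) dV = ∫_{0}^{2π} ∫_{0}^{3} ∫_{0}^{6} (29r z) · r dz dr dθ.

Inner (z): 522r^2.
Middle (r from 0 to 3): 4698.
Outer (θ): 9396π.

Therefore the triple integral equals 9396π.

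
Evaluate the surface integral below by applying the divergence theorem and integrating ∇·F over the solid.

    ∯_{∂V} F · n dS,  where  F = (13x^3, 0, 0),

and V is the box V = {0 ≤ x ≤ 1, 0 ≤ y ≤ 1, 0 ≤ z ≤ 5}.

By the divergence theorem,

    ∯_{∂V} F · n dS = ∭_V (∇ · F) dV.

Compute the divergence:
    ∇ · F = ∂F_x/∂x + ∂F_y/∂y + ∂F_z/∂z = 39x^2 + 0 + 0 = 39x^2.

V is a rectangular box, so dV = dx dy dz with 0 ≤ x ≤ 1, 0 ≤ y ≤ 1, 0 ≤ z ≤ 5.

Integrate (39x^2) over V as an iterated integral:

    ∭_V (∇·F) dV = ∫_0^{1} ∫_0^{1} ∫_0^{5} (39x^2) dz dy dx.

Inner (z from 0 to 5): 195x^2.
Middle (y from 0 to 1): 195x^2.
Outer (x from 0 to 1): 65.

Therefore ∯_{∂V} F · n dS = 65.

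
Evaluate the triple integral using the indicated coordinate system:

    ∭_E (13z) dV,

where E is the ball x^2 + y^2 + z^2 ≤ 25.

In spherical coordinates, x = ρ sin(φ) cos(θ), y = ρ sin(φ) sin(θ), z = ρ cos(φ), and dV = ρ^2 sin(φ) dρ dφ dθ.

The integrand becomes 13ρ cos(φ), so

    ∭_E (13z) dV = ∫_{0}^{2π} ∫_{0}^{π} ∫_{0}^{5} (13ρ cos(φ)) · ρ^2 sin(φ) dρ dφ dθ.

Inner (ρ): 8125sin(2φ)/8.
Middle (φ): 0.
Outer (θ): 0.

Therefore the triple integral equals 0.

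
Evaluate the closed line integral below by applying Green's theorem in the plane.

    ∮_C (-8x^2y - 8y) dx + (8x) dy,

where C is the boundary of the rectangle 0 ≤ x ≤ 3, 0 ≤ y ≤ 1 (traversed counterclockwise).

Green's theorem converts the closed line integral into a double integral over the enclosed region D:

    ∮_C P dx + Q dy = ∬_D (∂Q/∂x - ∂P/∂y) dA.

Here P = -8x^2y - 8y, Q = 8x, so

    ∂Q/∂x = 8,    ∂P/∂y = -8x^2 - 8,
    ∂Q/∂x - ∂P/∂y = 8x^2 + 16.

D is the region 0 ≤ x ≤ 3, 0 ≤ y ≤ 1. Evaluating the double integral:

    ∬_D (8x^2 + 16) dA = ∫_0^{3} ∫_0^{1} (8x^2 + 16) dy dx.

Inner (y from 0 to 1): 8x^2 + 16.
Outer (x from 0 to 3): 120.

Therefore ∮_C P dx + Q dy = 120.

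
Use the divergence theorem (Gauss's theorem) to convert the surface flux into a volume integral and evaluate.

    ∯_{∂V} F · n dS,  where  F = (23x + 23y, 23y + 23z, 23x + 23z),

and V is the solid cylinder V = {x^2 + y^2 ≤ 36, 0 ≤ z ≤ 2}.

By the divergence theorem,

    ∯_{∂V} F · n dS = ∭_V (∇ · F) dV.

Compute the divergence:
    ∇ · F = ∂F_x/∂x + ∂F_y/∂y + ∂F_z/∂z = 23 + 23 + 23 = 69.

In cylindrical coordinates, x = r cos(θ), y = r sin(θ), z = z, dV = r dr dθ dz, with 0 ≤ r ≤ 6, 0 ≤ θ ≤ 2π, 0 ≤ z ≤ 2.

The integrand, after substitution and multiplying by the volume element, becomes (69) · r, so

    ∭_V (∇·F) dV = ∫_0^{2π} ∫_0^{6} ∫_0^{2} (69) · r dz dr dθ.

Inner (z from 0 to 2): 138r.
Middle (r from 0 to 6): 2484.
Outer (θ from 0 to 2π): 4968π.

Therefore ∯_{∂V} F · n dS = 4968π.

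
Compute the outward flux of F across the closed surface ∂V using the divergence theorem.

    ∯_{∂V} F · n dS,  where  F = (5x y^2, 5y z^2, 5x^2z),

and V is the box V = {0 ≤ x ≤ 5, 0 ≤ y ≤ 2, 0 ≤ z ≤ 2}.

By the divergence theorem,

    ∯_{∂V} F · n dS = ∭_V (∇ · F) dV.

Compute the divergence:
    ∇ · F = ∂F_x/∂x + ∂F_y/∂y + ∂F_z/∂z = 5y^2 + 5z^2 + 5x^2 = 5x^2 + 5y^2 + 5z^2.

V is a rectangular box, so dV = dx dy dz with 0 ≤ x ≤ 5, 0 ≤ y ≤ 2, 0 ≤ z ≤ 2.

Integrate (5x^2 + 5y^2 + 5z^2) over V as an iterated integral:

    ∭_V (∇·F) dV = ∫_0^{5} ∫_0^{2} ∫_0^{2} (5x^2 + 5y^2 + 5z^2) dz dy dx.

Inner (z from 0 to 2): 10x^2 + 10y^2 + 40/3.
Middle (y from 0 to 2): 20x^2 + 160/3.
Outer (x from 0 to 5): 1100.

Therefore ∯_{∂V} F · n dS = 1100.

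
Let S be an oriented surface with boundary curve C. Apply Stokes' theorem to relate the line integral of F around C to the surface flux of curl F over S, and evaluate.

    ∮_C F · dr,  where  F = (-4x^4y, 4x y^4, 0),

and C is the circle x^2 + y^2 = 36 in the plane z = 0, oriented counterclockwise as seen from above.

Let S be the flat disk x^2 + y^2 ≤ 36 in the plane z = 0, with upward unit normal n̂ = ẑ. By Stokes' theorem,

    ∮_C F · dr = ∬_S (∇ × F) · n̂ dS = ∬_D (curl F)_z dA,

where D is the disk x^2 + y^2 ≤ 36.

Compute the curl of F = (-4x^4y, 4x y^4, 0):
    (∇ × F)_x = ∂F_z/∂y - ∂F_y/∂z = 0,
    (∇ × F)_y = ∂F_x/∂z - ∂F_z/∂x = 0,
    (∇ × F)_z = ∂F_y/∂x - ∂F_x/∂y = 4x^4 + 4y^4.

On z = 0, (curl F)_z = 4x^4 + 4y^4.

Convert to polar (x = r cos θ, y = r sin θ, dA = r dr dθ); the integrand becomes 4r^4(sin(θ)^4 + cos(θ)^4), so

    ∬_D (curl F)_z dA = ∫_0^{2π} ∫_0^{6} (4r^4(sin(θ)^4 + cos(θ)^4)) · r dr dθ.

Inner (r from 0 to 6): 31104sin(θ)^4 + 31104cos(θ)^4.
Outer (θ from 0 to 2π): 46656π.

Therefore ∮_C F · dr = 46656π.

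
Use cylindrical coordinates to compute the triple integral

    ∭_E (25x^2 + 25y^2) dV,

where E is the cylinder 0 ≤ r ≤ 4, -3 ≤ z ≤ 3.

In cylindrical coordinates, x = r cos(θ), y = r sin(θ), z = z, and dV = r dr dθ dz.

The integrand becomes 25r^2, so

    ∭_E (25x^2 + 25y^2) dV = ∫_{0}^{2π} ∫_{0}^{4} ∫_{-3}^{3} (25r^2) · r dz dr dθ.

Inner (z): 150r^3.
Middle (r from 0 to 4): 9600.
Outer (θ): 19200π.

Therefore the triple integral equals 19200π.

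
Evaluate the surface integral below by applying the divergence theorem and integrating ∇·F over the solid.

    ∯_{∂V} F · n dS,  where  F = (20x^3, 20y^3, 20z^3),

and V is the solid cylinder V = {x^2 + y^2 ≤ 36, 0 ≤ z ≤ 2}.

By the divergence theorem,

    ∯_{∂V} F · n dS = ∭_V (∇ · F) dV.

Compute the divergence:
    ∇ · F = ∂F_x/∂x + ∂F_y/∂y + ∂F_z/∂z = 60x^2 + 60y^2 + 60z^2.

In cylindrical coordinates, x = r cos(θ), y = r sin(θ), z = z, dV = r dr dθ dz, with 0 ≤ r ≤ 6, 0 ≤ θ ≤ 2π, 0 ≤ z ≤ 2.

The integrand, after substitution and multiplying by the volume element, becomes (60r^2 + 60z^2) · r, so

    ∭_V (∇·F) dV = ∫_0^{2π} ∫_0^{6} ∫_0^{2} (60r^2 + 60z^2) · r dz dr dθ.

Inner (z from 0 to 2): 120r^3 + 160r.
Middle (r from 0 to 6): 41760.
Outer (θ from 0 to 2π): 83520π.

Therefore ∯_{∂V} F · n dS = 83520π.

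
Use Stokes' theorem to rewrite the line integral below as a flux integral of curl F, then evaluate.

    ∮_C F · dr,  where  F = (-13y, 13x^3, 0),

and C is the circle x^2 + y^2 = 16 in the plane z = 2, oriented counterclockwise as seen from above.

Let S be the flat disk x^2 + y^2 ≤ 16 in the plane z = 2, with upward unit normal n̂ = ẑ. By Stokes' theorem,

    ∮_C F · dr = ∬_S (∇ × F) · n̂ dS = ∬_D (curl F)_z dA,

where D is the disk x^2 + y^2 ≤ 16.

Compute the curl of F = (-13y, 13x^3, 0):
    (∇ × F)_x = ∂F_z/∂y - ∂F_y/∂z = 0,
    (∇ × F)_y = ∂F_x/∂z - ∂F_z/∂x = 0,
    (∇ × F)_z = ∂F_y/∂x - ∂F_x/∂y = 39x^2 + 13.

On z = 2, (curl F)_z = 39x^2 + 13.

Convert to polar (x = r cos θ, y = r sin θ, dA = r dr dθ); the integrand becomes 39r^2cos(θ)^2 + 13, so

    ∬_D (curl F)_z dA = ∫_0^{2π} ∫_0^{4} (39r^2cos(θ)^2 + 13) · r dr dθ.

Inner (r from 0 to 4): 2496cos(θ)^2 + 104.
Outer (θ from 0 to 2π): 2704π.

Therefore ∮_C F · dr = 2704π.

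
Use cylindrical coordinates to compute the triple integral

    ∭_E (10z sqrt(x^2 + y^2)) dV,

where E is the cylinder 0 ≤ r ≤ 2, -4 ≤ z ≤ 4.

In cylindrical coordinates, x = r cos(θ), y = r sin(θ), z = z, and dV = r dr dθ dz.

The integrand becomes 10r z, so

    ∭_E (10z sqrt(x^2 + y^2)) dV = ∫_{0}^{2π} ∫_{0}^{2} ∫_{-4}^{4} (10r z) · r dz dr dθ.

Inner (z): 0.
Middle (r from 0 to 2): 0.
Outer (θ): 0.

Therefore the triple integral equals 0.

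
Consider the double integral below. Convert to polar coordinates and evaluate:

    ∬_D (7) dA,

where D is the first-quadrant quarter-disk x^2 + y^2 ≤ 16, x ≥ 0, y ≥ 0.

The region D is 0 ≤ r ≤ 4, 0 ≤ θ ≤ π/2 in polar coordinates, where x = r cos(θ), y = r sin(θ), and dA = r dr dθ.

Under the substitution, the integrand becomes 7, so

    ∬_D (7) dA = ∫_{0}^{π/2} ∫_{0}^{4} (7) · r dr dθ.

Inner integral (in r): ∫_{0}^{4} (7) · r dr = 56.

Outer integral (in θ): ∫_{0}^{π/2} (56) dθ = 28π.

Therefore ∬_D (7) dA = 28π.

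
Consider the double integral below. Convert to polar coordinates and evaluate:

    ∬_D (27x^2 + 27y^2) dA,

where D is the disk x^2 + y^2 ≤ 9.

The region D is 0 ≤ r ≤ 3, 0 ≤ θ ≤ 2π in polar coordinates, where x = r cos(θ), y = r sin(θ), and dA = r dr dθ.

Under the substitution, the integrand becomes 27r^2, so

    ∬_D (27x^2 + 27y^2) dA = ∫_{0}^{2π} ∫_{0}^{3} (27r^2) · r dr dθ.

Inner integral (in r): ∫_{0}^{3} (27r^2) · r dr = 2187/4.

Outer integral (in θ): ∫_{0}^{2π} (2187/4) dθ = 2187π/2.

Therefore ∬_D (27x^2 + 27y^2) dA = 2187π/2.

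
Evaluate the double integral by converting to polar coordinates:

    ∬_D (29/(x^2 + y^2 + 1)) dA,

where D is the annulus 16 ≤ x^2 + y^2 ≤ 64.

The region D is 4 ≤ r ≤ 8, 0 ≤ θ ≤ 2π in polar coordinates, where x = r cos(θ), y = r sin(θ), and dA = r dr dθ.

Under the substitution, the integrand becomes 29/(r^2 + 1), so

    ∬_D (29/(x^2 + y^2 + 1)) dA = ∫_{0}^{2π} ∫_{4}^{8} (29/(r^2 + 1)) · r dr dθ.

Inner integral (in r): ∫_{4}^{8} (29/(r^2 + 1)) · r dr = log(24031838291621636962890625sqrt(1105)/2862423051509815793).

Outer integral (in θ): ∫_{0}^{2π} (log(24031838291621636962890625sqrt(1105)/2862423051509815793)) dθ = log((24031838291621636962890625sqrt(1105)/2862423051509815793)^(2π)).

Therefore ∬_D (29/(x^2 + y^2 + 1)) dA = log((24031838291621636962890625sqrt(1105)/2862423051509815793)^(2π)).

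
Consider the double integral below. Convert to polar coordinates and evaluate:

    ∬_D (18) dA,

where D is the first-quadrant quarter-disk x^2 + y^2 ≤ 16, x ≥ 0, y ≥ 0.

The region D is 0 ≤ r ≤ 4, 0 ≤ θ ≤ π/2 in polar coordinates, where x = r cos(θ), y = r sin(θ), and dA = r dr dθ.

Under the substitution, the integrand becomes 18, so

    ∬_D (18) dA = ∫_{0}^{π/2} ∫_{0}^{4} (18) · r dr dθ.

Inner integral (in r): ∫_{0}^{4} (18) · r dr = 144.

Outer integral (in θ): ∫_{0}^{π/2} (144) dθ = 72π.

Therefore ∬_D (18) dA = 72π.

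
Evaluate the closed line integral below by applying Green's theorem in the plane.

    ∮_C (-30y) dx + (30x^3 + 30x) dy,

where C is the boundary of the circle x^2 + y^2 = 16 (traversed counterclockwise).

Green's theorem converts the closed line integral into a double integral over the enclosed region D:

    ∮_C P dx + Q dy = ∬_D (∂Q/∂x - ∂P/∂y) dA.

Here P = -30y, Q = 30x^3 + 30x, so

    ∂Q/∂x = 90x^2 + 30,    ∂P/∂y = -30,
    ∂Q/∂x - ∂P/∂y = 90x^2 + 60.

D is the region x^2 + y^2 ≤ 16. Evaluating the double integral:

In polar coordinates (x = r cos θ, y = r sin θ, dA = r dr dθ) the integrand becomes 90r^2cos(θ)^2 + 60, so

    ∬_D (90x^2 + 60) dA = ∫_0^{2π} ∫_0^{4} (90r^2cos(θ)^2 + 60) · r dr dθ.

Inner (r from 0 to 4): 5760cos(θ)^2 + 480.
Outer (θ from 0 to 2π): 6720π.

Therefore ∮_C P dx + Q dy = 6720π.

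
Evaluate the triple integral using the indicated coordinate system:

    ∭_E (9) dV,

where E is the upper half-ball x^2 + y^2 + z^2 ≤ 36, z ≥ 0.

In spherical coordinates, x = ρ sin(φ) cos(θ), y = ρ sin(φ) sin(θ), z = ρ cos(φ), and dV = ρ^2 sin(φ) dρ dφ dθ.

The integrand becomes 9, so

    ∭_E (9) dV = ∫_{0}^{2π} ∫_{0}^{π/2} ∫_{0}^{6} (9) · ρ^2 sin(φ) dρ dφ dθ.

Inner (ρ): 648sin(φ).
Middle (φ): 648.
Outer (θ): 1296π.

Therefore the triple integral equals 1296π.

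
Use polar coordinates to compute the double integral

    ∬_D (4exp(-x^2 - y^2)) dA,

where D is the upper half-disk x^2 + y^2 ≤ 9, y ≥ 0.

The region D is 0 ≤ r ≤ 3, 0 ≤ θ ≤ π in polar coordinates, where x = r cos(θ), y = r sin(θ), and dA = r dr dθ.

Under the substitution, the integrand becomes 4exp(-r^2), so

    ∬_D (4exp(-x^2 - y^2)) dA = ∫_{0}^{π} ∫_{0}^{3} (4exp(-r^2)) · r dr dθ.

Inner integral (in r): ∫_{0}^{3} (4exp(-r^2)) · r dr = 2 - 2exp(-9).

Outer integral (in θ): ∫_{0}^{π} (2 - 2exp(-9)) dθ = -2π exp(-9) + 2π.

Therefore ∬_D (4exp(-x^2 - y^2)) dA = -2π exp(-9) + 2π.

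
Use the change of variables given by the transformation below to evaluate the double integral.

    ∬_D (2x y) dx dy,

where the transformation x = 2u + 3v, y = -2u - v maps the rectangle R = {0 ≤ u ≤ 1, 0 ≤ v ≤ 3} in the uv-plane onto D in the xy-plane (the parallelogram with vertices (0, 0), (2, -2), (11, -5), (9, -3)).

Compute the Jacobian determinant of (x, y) with respect to (u, v):

    ∂(x,y)/∂(u,v) = | 2  3 | = (2)(-1) - (3)(-2) = 4.
                   | -2  -1 |

Its absolute value is |J| = 4 (the area scaling factor).

Substituting x = 2u + 3v, y = -2u - v into the integrand,

    2x y → -8u^2 - 16u v - 6v^2,

so the integral becomes

    ∬_R (-8u^2 - 16u v - 6v^2) · |J| du dv = ∫_0^1 ∫_0^3 (-32u^2 - 64u v - 24v^2) dv du.

Inner (v): -96u^2 - 288u - 216.
Outer (u): -392.

Therefore ∬_D (2x y) dx dy = -392.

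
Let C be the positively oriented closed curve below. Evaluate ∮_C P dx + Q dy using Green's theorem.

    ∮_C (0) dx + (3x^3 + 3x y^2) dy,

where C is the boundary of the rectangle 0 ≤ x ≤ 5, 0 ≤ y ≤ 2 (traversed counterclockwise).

Green's theorem converts the closed line integral into a double integral over the enclosed region D:

    ∮_C P dx + Q dy = ∬_D (∂Q/∂x - ∂P/∂y) dA.

Here P = 0, Q = 3x^3 + 3x y^2, so

    ∂Q/∂x = 9x^2 + 3y^2,    ∂P/∂y = 0,
    ∂Q/∂x - ∂P/∂y = 9x^2 + 3y^2.

D is the region 0 ≤ x ≤ 5, 0 ≤ y ≤ 2. Evaluating the double integral:

    ∬_D (9x^2 + 3y^2) dA = ∫_0^{5} ∫_0^{2} (9x^2 + 3y^2) dy dx.

Inner (y from 0 to 2): 18x^2 + 8.
Outer (x from 0 to 5): 790.

Therefore ∮_C P dx + Q dy = 790.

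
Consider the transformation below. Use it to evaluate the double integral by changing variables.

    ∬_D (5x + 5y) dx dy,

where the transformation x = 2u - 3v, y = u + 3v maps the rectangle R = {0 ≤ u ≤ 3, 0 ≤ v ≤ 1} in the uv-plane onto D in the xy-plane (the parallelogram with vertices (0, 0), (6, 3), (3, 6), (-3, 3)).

Compute the Jacobian determinant of (x, y) with respect to (u, v):

    ∂(x,y)/∂(u,v) = | 2  -3 | = (2)(3) - (-3)(1) = 9.
                   | 1  3 |

Its absolute value is |J| = 9 (the area scaling factor).

Substituting x = 2u - 3v, y = u + 3v into the integrand,

    5x + 5y → 15u,

so the integral becomes

    ∬_R (15u) · |J| du dv = ∫_0^3 ∫_0^1 (135u) dv du.

Inner (v): 135u.
Outer (u): 1215/2.

Therefore ∬_D (5x + 5y) dx dy = 1215/2.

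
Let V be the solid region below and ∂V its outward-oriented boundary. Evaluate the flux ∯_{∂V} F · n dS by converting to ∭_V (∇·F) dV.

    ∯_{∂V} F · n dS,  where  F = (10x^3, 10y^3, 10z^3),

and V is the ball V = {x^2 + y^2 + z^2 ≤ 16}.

By the divergence theorem,

    ∯_{∂V} F · n dS = ∭_V (∇ · F) dV.

Compute the divergence:
    ∇ · F = ∂F_x/∂x + ∂F_y/∂y + ∂F_z/∂z = 30x^2 + 30y^2 + 30z^2.

In spherical coordinates, x = ρ sin(φ) cos(θ), y = ρ sin(φ) sin(θ), z = ρ cos(φ), dV = ρ^2 sin(φ) dρ dφ dθ, with 0 ≤ ρ ≤ 4, 0 ≤ φ ≤ π, 0 ≤ θ ≤ 2π.

The integrand, after substitution and multiplying by the volume element, becomes (30ρ^2) · ρ^2 sin(φ), so

    ∭_V (∇·F) dV = ∫_0^{2π} ∫_0^{π} ∫_0^{4} (30ρ^2) · ρ^2 sin(φ) dρ dφ dθ.

Inner (ρ from 0 to 4): 6144sin(φ).
Middle (φ from 0 to π): 12288.
Outer (θ from 0 to 2π): 24576π.

Therefore ∯_{∂V} F · n dS = 24576π.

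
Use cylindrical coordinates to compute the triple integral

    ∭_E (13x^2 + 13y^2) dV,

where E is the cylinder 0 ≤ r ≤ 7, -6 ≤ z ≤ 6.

In cylindrical coordinates, x = r cos(θ), y = r sin(θ), z = z, and dV = r dr dθ dz.

The integrand becomes 13r^2, so

    ∭_E (13x^2 + 13y^2) dV = ∫_{0}^{2π} ∫_{0}^{7} ∫_{-6}^{6} (13r^2) · r dz dr dθ.

Inner (z): 156r^3.
Middle (r from 0 to 7): 93639.
Outer (θ): 187278π.

Therefore the triple integral equals 187278π.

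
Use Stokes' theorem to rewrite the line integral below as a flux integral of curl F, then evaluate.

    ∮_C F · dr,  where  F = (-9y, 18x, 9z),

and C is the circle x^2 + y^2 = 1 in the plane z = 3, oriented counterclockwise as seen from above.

Let S be the flat disk x^2 + y^2 ≤ 1 in the plane z = 3, with upward unit normal n̂ = ẑ. By Stokes' theorem,

    ∮_C F · dr = ∬_S (∇ × F) · n̂ dS = ∬_D (curl F)_z dA,

where D is the disk x^2 + y^2 ≤ 1.

Compute the curl of F = (-9y, 18x, 9z):
    (∇ × F)_x = ∂F_z/∂y - ∂F_y/∂z = 0,
    (∇ × F)_y = ∂F_x/∂z - ∂F_z/∂x = 0,
    (∇ × F)_z = ∂F_y/∂x - ∂F_x/∂y = 27.

On z = 3, (curl F)_z = 27.

Convert to polar (x = r cos θ, y = r sin θ, dA = r dr dθ); the integrand becomes 27, so

    ∬_D (curl F)_z dA = ∫_0^{2π} ∫_0^{1} (27) · r dr dθ.

Inner (r from 0 to 1): 27/2.
Outer (θ from 0 to 2π): 27π.

Therefore ∮_C F · dr = 27π.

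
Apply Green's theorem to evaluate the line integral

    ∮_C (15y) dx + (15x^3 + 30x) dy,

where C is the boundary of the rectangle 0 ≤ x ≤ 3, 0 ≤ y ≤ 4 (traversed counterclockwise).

Green's theorem converts the closed line integral into a double integral over the enclosed region D:

    ∮_C P dx + Q dy = ∬_D (∂Q/∂x - ∂P/∂y) dA.

Here P = 15y, Q = 15x^3 + 30x, so

    ∂Q/∂x = 45x^2 + 30,    ∂P/∂y = 15,
    ∂Q/∂x - ∂P/∂y = 45x^2 + 15.

D is the region 0 ≤ x ≤ 3, 0 ≤ y ≤ 4. Evaluating the double integral:

    ∬_D (45x^2 + 15) dA = ∫_0^{3} ∫_0^{4} (45x^2 + 15) dy dx.

Inner (y from 0 to 4): 180x^2 + 60.
Outer (x from 0 to 3): 1800.

Therefore ∮_C P dx + Q dy = 1800.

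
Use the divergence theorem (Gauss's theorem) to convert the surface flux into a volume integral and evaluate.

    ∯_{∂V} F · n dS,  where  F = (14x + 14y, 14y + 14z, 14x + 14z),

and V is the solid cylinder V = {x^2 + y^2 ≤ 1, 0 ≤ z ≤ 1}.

By the divergence theorem,

    ∯_{∂V} F · n dS = ∭_V (∇ · F) dV.

Compute the divergence:
    ∇ · F = ∂F_x/∂x + ∂F_y/∂y + ∂F_z/∂z = 14 + 14 + 14 = 42.

In cylindrical coordinates, x = r cos(θ), y = r sin(θ), z = z, dV = r dr dθ dz, with 0 ≤ r ≤ 1, 0 ≤ θ ≤ 2π, 0 ≤ z ≤ 1.

The integrand, after substitution and multiplying by the volume element, becomes (42) · r, so

    ∭_V (∇·F) dV = ∫_0^{2π} ∫_0^{1} ∫_0^{1} (42) · r dz dr dθ.

Inner (z from 0 to 1): 42r.
Middle (r from 0 to 1): 21.
Outer (θ from 0 to 2π): 42π.

Therefore ∯_{∂V} F · n dS = 42π.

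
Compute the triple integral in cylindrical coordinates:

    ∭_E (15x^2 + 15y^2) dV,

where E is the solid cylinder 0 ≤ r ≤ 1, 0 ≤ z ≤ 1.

In cylindrical coordinates, x = r cos(θ), y = r sin(θ), z = z, and dV = r dr dθ dz.

The integrand becomes 15r^2, so

    ∭_E (15x^2 + 15y^2) dV = ∫_{0}^{2π} ∫_{0}^{1} ∫_{0}^{1} (15r^2) · r dz dr dθ.

Inner (z): 15r^3.
Middle (r from 0 to 1): 15/4.
Outer (θ): 15π/2.

Therefore the triple integral equals 15π/2.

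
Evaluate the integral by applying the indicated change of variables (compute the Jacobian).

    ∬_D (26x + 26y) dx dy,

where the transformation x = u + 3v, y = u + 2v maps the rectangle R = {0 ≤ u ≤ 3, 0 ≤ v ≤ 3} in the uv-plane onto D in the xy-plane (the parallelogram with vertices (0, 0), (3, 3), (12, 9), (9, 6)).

Compute the Jacobian determinant of (x, y) with respect to (u, v):

    ∂(x,y)/∂(u,v) = | 1  3 | = (1)(2) - (3)(1) = -1.
                   | 1  2 |

Its absolute value is |J| = 1 (the area scaling factor).

Substituting x = u + 3v, y = u + 2v into the integrand,

    26x + 26y → 52u + 130v,

so the integral becomes

    ∬_R (52u + 130v) · |J| du dv = ∫_0^3 ∫_0^3 (52u + 130v) dv du.

Inner (v): 156u + 585.
Outer (u): 2457.

Therefore ∬_D (26x + 26y) dx dy = 2457.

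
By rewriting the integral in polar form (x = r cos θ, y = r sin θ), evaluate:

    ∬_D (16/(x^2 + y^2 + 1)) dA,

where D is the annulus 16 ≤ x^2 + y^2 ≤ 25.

The region D is 4 ≤ r ≤ 5, 0 ≤ θ ≤ 2π in polar coordinates, where x = r cos(θ), y = r sin(θ), and dA = r dr dθ.

Under the substitution, the integrand becomes 16/(r^2 + 1), so

    ∬_D (16/(x^2 + y^2 + 1)) dA = ∫_{0}^{2π} ∫_{4}^{5} (16/(r^2 + 1)) · r dr dθ.

Inner integral (in r): ∫_{4}^{5} (16/(r^2 + 1)) · r dr = log(208827064576/6975757441).

Outer integral (in θ): ∫_{0}^{2π} (log(208827064576/6975757441)) dθ = log((208827064576/6975757441)^(2π)).

Therefore ∬_D (16/(x^2 + y^2 + 1)) dA = log((208827064576/6975757441)^(2π)).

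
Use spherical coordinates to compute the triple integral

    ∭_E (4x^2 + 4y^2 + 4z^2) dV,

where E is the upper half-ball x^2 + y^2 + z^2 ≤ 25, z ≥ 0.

In spherical coordinates, x = ρ sin(φ) cos(θ), y = ρ sin(φ) sin(θ), z = ρ cos(φ), and dV = ρ^2 sin(φ) dρ dφ dθ.

The integrand becomes 4ρ^2, so

    ∭_E (4x^2 + 4y^2 + 4z^2) dV = ∫_{0}^{2π} ∫_{0}^{π/2} ∫_{0}^{5} (4ρ^2) · ρ^2 sin(φ) dρ dφ dθ.

Inner (ρ): 2500sin(φ).
Middle (φ): 2500.
Outer (θ): 5000π.

Therefore the triple integral equals 5000π.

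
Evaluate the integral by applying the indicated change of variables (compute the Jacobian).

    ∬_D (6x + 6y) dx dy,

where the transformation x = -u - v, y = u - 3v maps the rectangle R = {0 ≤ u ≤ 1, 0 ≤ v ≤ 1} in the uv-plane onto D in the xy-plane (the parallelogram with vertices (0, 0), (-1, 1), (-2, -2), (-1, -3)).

Compute the Jacobian determinant of (x, y) with respect to (u, v):

    ∂(x,y)/∂(u,v) = | -1  -1 | = (-1)(-3) - (-1)(1) = 4.
                   | 1  -3 |

Its absolute value is |J| = 4 (the area scaling factor).

Substituting x = -u - v, y = u - 3v into the integrand,

    6x + 6y → -24v,

so the integral becomes

    ∬_R (-24v) · |J| du dv = ∫_0^1 ∫_0^1 (-96v) dv du.

Inner (v): -48.
Outer (u): -48.

Therefore ∬_D (6x + 6y) dx dy = -48.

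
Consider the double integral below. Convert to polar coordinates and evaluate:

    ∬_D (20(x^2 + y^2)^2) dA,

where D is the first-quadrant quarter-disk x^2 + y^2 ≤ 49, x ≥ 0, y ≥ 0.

The region D is 0 ≤ r ≤ 7, 0 ≤ θ ≤ π/2 in polar coordinates, where x = r cos(θ), y = r sin(θ), and dA = r dr dθ.

Under the substitution, the integrand becomes 20r^4, so

    ∬_D (20(x^2 + y^2)^2) dA = ∫_{0}^{π/2} ∫_{0}^{7} (20r^4) · r dr dθ.

Inner integral (in r): ∫_{0}^{7} (20r^4) · r dr = 1176490/3.

Outer integral (in θ): ∫_{0}^{π/2} (1176490/3) dθ = 588245π/3.

Therefore ∬_D (20(x^2 + y^2)^2) dA = 588245π/3.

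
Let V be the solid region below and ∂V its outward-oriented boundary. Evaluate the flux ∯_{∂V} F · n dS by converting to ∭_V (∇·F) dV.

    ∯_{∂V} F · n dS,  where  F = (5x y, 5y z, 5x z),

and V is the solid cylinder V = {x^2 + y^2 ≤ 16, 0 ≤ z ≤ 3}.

By the divergence theorem,

    ∯_{∂V} F · n dS = ∭_V (∇ · F) dV.

Compute the divergence:
    ∇ · F = ∂F_x/∂x + ∂F_y/∂y + ∂F_z/∂z = 5y + 5z + 5x = 5x + 5y + 5z.

In cylindrical coordinates, x = r cos(θ), y = r sin(θ), z = z, dV = r dr dθ dz, with 0 ≤ r ≤ 4, 0 ≤ θ ≤ 2π, 0 ≤ z ≤ 3.

The integrand, after substitution and multiplying by the volume element, becomes (5sqrt(2)r sin(θ + π/4) + 5z) · r, so

    ∭_V (∇·F) dV = ∫_0^{2π} ∫_0^{4} ∫_0^{3} (5sqrt(2)r sin(θ + π/4) + 5z) · r dz dr dθ.

Inner (z from 0 to 3): 15r (2sqrt(2)r sin(θ + π/4) + 3)/2.
Middle (r from 0 to 4): 320sqrt(2)sin(θ + π/4) + 180.
Outer (θ from 0 to 2π): 360π.

Therefore ∯_{∂V} F · n dS = 360π.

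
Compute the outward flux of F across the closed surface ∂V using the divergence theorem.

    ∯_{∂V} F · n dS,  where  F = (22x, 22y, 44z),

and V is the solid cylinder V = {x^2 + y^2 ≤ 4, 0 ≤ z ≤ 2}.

By the divergence theorem,

    ∯_{∂V} F · n dS = ∭_V (∇ · F) dV.

Compute the divergence:
    ∇ · F = ∂F_x/∂x + ∂F_y/∂y + ∂F_z/∂z = 22 + 22 + 44 = 88.

In cylindrical coordinates, x = r cos(θ), y = r sin(θ), z = z, dV = r dr dθ dz, with 0 ≤ r ≤ 2, 0 ≤ θ ≤ 2π, 0 ≤ z ≤ 2.

The integrand, after substitution and multiplying by the volume element, becomes (88) · r, so

    ∭_V (∇·F) dV = ∫_0^{2π} ∫_0^{2} ∫_0^{2} (88) · r dz dr dθ.

Inner (z from 0 to 2): 176r.
Middle (r from 0 to 2): 352.
Outer (θ from 0 to 2π): 704π.

Therefore ∯_{∂V} F · n dS = 704π.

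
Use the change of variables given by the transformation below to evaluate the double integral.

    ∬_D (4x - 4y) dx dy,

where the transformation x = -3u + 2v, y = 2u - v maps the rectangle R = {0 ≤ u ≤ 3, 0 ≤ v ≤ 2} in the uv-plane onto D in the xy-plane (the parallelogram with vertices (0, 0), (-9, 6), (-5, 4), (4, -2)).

Compute the Jacobian determinant of (x, y) with respect to (u, v):

    ∂(x,y)/∂(u,v) = | -3  2 | = (-3)(-1) - (2)(2) = -1.
                   | 2  -1 |

Its absolute value is |J| = 1 (the area scaling factor).

Substituting x = -3u + 2v, y = 2u - v into the integrand,

    4x - 4y → -20u + 12v,

so the integral becomes

    ∬_R (-20u + 12v) · |J| du dv = ∫_0^3 ∫_0^2 (-20u + 12v) dv du.

Inner (v): 24 - 40u.
Outer (u): -108.

Therefore ∬_D (4x - 4y) dx dy = -108.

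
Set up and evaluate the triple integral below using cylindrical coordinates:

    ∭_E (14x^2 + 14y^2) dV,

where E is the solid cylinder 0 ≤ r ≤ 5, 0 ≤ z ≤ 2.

In cylindrical coordinates, x = r cos(θ), y = r sin(θ), z = z, and dV = r dr dθ dz.

The integrand becomes 14r^2, so

    ∭_E (14x^2 + 14y^2) dV = ∫_{0}^{2π} ∫_{0}^{5} ∫_{0}^{2} (14r^2) · r dz dr dθ.

Inner (z): 28r^3.
Middle (r from 0 to 5): 4375.
Outer (θ): 8750π.

Therefore the triple integral equals 8750π.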